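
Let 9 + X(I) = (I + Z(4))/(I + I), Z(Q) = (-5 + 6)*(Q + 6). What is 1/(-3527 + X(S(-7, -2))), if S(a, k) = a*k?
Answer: -7/24746 ≈ -0.00028287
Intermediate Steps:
Z(Q) = 6 + Q (Z(Q) = 1*(6 + Q) = 6 + Q)
X(I) = -9 + (10 + I)/(2*I) (X(I) = -9 + (I + (6 + 4))/(I + I) = -9 + (I + 10)/((2*I)) = -9 + (10 + I)*(1/(2*I)) = -9 + (10 + I)/(2*I))
1/(-3527 + X(S(-7, -2))) = 1/(-3527 + (-17/2 + 5/((-7*(-2))))) = 1/(-3527 + (-17/2 + 5/14)) = 1/(-3527 - 57/7) = 1/(-24746/7) = -7/24746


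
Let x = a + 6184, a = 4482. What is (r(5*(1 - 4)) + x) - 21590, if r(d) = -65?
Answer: -10989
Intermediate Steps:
x = 10666 (x = 4482 + 6184 = 10666)
(r(5*(1 - 4)) + x) - 21590 = (-65 + 10666) - 21590 = 10601 - 21590 = -10989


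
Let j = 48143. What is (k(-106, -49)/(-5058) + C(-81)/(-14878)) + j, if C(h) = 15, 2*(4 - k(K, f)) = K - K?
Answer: 1811450692375/37626462 ≈ 48143.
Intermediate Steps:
k(K, f) = 4 (k(K, f) = 4 - (K - K)/2 = 4 - ½*0 = 4 + 0 = 4)
(k(-106, -49)/(-5058) + C(-81)/(-14878)) + j = (4/(-5058) + 15/(-14878)) + 48143 = (4*(-1/5058) + 15*(-1/14878)) + 48143 = (-2/2529 - 15/14878) + 48143 = -67691/37626462 + 48143 = 1811450692375/37626462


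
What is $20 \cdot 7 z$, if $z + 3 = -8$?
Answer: $-1540$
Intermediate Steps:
$z = -11$ ($z = -3 - 8 = -11$)
$20 \cdot 7 z = 20 \cdot 7 \left(-11\right) = 140 \left(-11\right) = -1540$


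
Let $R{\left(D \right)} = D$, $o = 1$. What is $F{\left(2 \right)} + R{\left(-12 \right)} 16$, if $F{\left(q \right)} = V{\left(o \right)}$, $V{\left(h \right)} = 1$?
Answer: $-191$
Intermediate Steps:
$F{\left(q \right)} = 1$
$F{\left(2 \right)} + R{\left(-12 \right)} 16 = 1 - 192 = -191$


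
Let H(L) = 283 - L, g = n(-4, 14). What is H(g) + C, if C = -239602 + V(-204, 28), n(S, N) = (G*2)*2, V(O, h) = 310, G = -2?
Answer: -239001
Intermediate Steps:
n(S, N) = -8 (n(S, N) = -2*2*2 = -4*2 = -8)
g = -8
C = -239292 (C = -239602 + 310 = -239292)
H(g) + C = (283 - 1*(-8)) - 239292 = (283 + 8) - 239292 = 291 - 239292 = -239001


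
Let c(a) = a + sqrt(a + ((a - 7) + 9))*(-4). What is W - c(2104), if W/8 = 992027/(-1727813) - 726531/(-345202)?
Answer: -47985244414212/22940173201 + 4*sqrt(4210) ≈ -1832.2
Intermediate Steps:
W = 280880000692/22940173201 (W = 8*(992027/(-1727813) - 726531/(-345202)) = 8*(992027*(-1/1727813) - 726531*(-1/345202)) = 8*(-992027/1727813 + 55887/26554) = 8*(70220000173/45880346402) = 280880000692/22940173201 ≈ 12.244)
c(a) = a - 4*sqrt(2 + 2*a) (c(a) = a + sqrt(a + ((-7 + a) + 9))*(-4) = a + sqrt(a + (2 + a))*(-4) = a + sqrt(2 + 2*a)*(-4) = a - 4*sqrt(2 + 2*a))
W - c(2104) = 280880000692/22940173201 - (2104 - 4*sqrt(2 + 2*2104)) = 280880000692/22940173201 - (2104 - 4*sqrt(2 + 4208)) = 280880000692/22940173201 - (2104 - 4*sqrt(4210)) = 280880000692/22940173201 + (-2104 + 4*sqrt(4210)) = -47985244414212/22940173201 + 4*sqrt(4210)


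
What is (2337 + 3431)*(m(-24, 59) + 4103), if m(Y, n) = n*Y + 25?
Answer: 15642816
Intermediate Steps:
m(Y, n) = 25 + Y*n (m(Y, n) = Y*n + 25 = 25 + Y*n)
(2337 + 3431)*(m(-24, 59) + 4103) = (2337 + 3431)*((25 - 24*59) + 4103) = 5768*((25 - 1416) + 4103) = 5768*(-1391 + 4103) = 5768*2712 = 15642816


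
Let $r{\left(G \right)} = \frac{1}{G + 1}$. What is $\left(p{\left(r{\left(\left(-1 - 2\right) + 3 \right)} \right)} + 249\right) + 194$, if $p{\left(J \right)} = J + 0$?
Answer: $444$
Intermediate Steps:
$r{\left(G \right)} = \frac{1}{1 + G}$
$p{\left(J \right)} = J$
$\left(p{\left(r{\left(\left(-1 - 2\right) + 3 \right)} \right)} + 249\right) + 194 = \left(\frac{1}{1 + \left(\left(-1 - 2\right) + 3\right)} + 249\right) + 194 = \left(\frac{1}{1 + \left(-3 + 3\right)} + 249\right) + 194 = \left(\frac{1}{1 + 0} + 249\right) + 194 = \left(1^{-1} + 249\right) + 194 = \left(1 + 249\right) + 194 = 250 + 194 = 444$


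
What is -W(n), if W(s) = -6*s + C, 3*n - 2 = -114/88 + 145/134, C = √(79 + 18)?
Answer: 5267/1474 - √97 ≈ -6.2756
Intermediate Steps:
C = √97 ≈ 9.8489
n = 5267/8844 (n = ⅔ + (-114/88 + 145/134)/3 = ⅔ + (-114*1/88 + 145*(1/134))/3 = ⅔ + (-57/44 + 145/134)/3 = ⅔ + (⅓)*(-629/2948) = ⅔ - 629/8844 = 5267/8844 ≈ 0.59554)
W(s) = √97 - 6*s (W(s) = -6*s + √97 = √97 - 6*s)
-W(n) = -(√97 - 6*5267/8844) = -(√97 - 5267/1474) = -(-5267/1474 + √97) = 5267/1474 - √97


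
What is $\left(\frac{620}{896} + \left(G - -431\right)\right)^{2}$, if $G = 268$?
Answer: $\frac{24564606361}{50176} \approx 4.8957 \cdot 10^{5}$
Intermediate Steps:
$\left(\frac{620}{896} + \left(G - -431\right)\right)^{2} = \left(\frac{620}{896} + \left(268 - -431\right)\right)^{2} = \left(620 \cdot \frac{1}{896} + \left(268 + 431\right)\right)^{2} = \left(\frac{155}{224} + 699\right)^{2} = \left(\frac{156731}{224}\right)^{2} = \frac{24564606361}{50176}$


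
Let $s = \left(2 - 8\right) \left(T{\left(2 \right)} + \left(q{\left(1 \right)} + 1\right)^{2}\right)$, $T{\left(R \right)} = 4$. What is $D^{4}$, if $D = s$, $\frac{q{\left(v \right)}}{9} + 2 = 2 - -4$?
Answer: $4605609905246736$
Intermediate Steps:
$q{\left(v \right)} = 36$ ($q{\left(v \right)} = -18 + 9 \left(2 - -4\right) = -18 + 9 \left(2 + 4\right) = -18 + 9 \cdot 6 = -18 + 54 = 36$)
$s = -8238$ ($s = \left(2 - 8\right) \left(4 + \left(36 + 1\right)^{2}\right) = - 6 \left(4 + 37^{2}\right) = - 6 \left(4 + 1369\right) = \left(-6\right) 1373 = -8238$)
$D = -8238$
$D^{4} = \left(-8238\right)^{4} = 4605609905246736$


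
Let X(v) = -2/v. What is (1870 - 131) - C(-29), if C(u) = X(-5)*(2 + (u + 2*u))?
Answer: 1773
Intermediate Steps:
C(u) = ⅘ + 6*u/5 (C(u) = (-2/(-5))*(2 + (u + 2*u)) = (-2*(-⅕))*(2 + 3*u) = 2*(2 + 3*u)/5 = ⅘ + 6*u/5)
(1870 - 131) - C(-29) = (1870 - 131) - (⅘ + (6/5)*(-29)) = 1739 - (⅘ - 174/5) = 1739 - 1*(-34) = 1739 + 34 = 1773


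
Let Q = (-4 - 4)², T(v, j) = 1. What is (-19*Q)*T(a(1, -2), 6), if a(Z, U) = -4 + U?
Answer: -1216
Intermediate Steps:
Q = 64 (Q = (-8)² = 64)
(-19*Q)*T(a(1, -2), 6) = -19*64*1 = -1216*1 = -1216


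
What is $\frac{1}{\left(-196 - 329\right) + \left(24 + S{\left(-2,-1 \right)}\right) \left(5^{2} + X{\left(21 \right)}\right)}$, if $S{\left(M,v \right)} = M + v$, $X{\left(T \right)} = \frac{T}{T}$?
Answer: $\frac{1}{21} \approx 0.047619$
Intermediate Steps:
$X{\left(T \right)} = 1$
$\frac{1}{\left(-196 - 329\right) + \left(24 + S{\left(-2,-1 \right)}\right) \left(5^{2} + X{\left(21 \right)}\right)} = \frac{1}{\left(-196 - 329\right) + \left(24 - 3\right) \left(5^{2} + 1\right)} = \frac{1}{-525 + \left(24 - 3\right) \left(25 + 1\right)} = \frac{1}{-525 + 21 \cdot 26} = \frac{1}{-525 + 546} = \frac{1}{21}$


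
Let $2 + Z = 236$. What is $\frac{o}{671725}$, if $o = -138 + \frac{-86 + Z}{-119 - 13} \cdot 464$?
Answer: $- \frac{21722}{22166925} \approx -0.00097993$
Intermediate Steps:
$Z = 234$ ($Z = -2 + 236 = 234$)
$o = - \frac{21722}{33}$ ($o = -138 + \frac{-86 + 234}{-119 - 13} \cdot 464 = -138 + \frac{148}{-132} \cdot 464 = -138 + 148 \left(- \frac{1}{132}\right) 464 = -138 - \frac{17168}{33} = - \frac{21722}{33} \approx -658.24$)
$\frac{o}{671725} = - \frac{21722}{33 \cdot 671725} = \left(- \frac{21722}{33}\right) \frac{1}{671725} = - \frac{21722}{22166925}$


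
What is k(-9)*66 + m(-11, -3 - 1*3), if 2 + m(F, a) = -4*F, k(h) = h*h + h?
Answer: 4794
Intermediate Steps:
k(h) = h + h² (k(h) = h² + h = h + h²)
m(F, a) = -2 - 4*F
k(-9)*66 + m(-11, -3 - 1*3) = -9*(1 - 9)*66 + (-2 - 4*(-11)) = -9*(-8)*66 + (-2 + 44) = 72*66 + 42 = 4752 + 42 = 4794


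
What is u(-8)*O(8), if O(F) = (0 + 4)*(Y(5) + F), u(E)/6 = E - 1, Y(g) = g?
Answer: -2808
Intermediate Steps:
u(E) = -6 + 6*E (u(E) = 6*(E - 1) = 6*(-1 + E) = -6 + 6*E)
O(F) = 20 + 4*F (O(F) = (0 + 4)*(5 + F) = 4*(5 + F) = 20 + 4*F)
u(-8)*O(8) = (-6 + 6*(-8))*(20 + 4*8) = (-6 - 48)*(20 + 32) = -54*52 = -2808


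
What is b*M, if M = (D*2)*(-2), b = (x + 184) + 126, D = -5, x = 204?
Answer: 10280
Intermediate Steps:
b = 514 (b = (204 + 184) + 126 = 388 + 126 = 514)
M = 20 (M = -5*2*(-2) = -10*(-2) = 20)
b*M = 514*20 = 10280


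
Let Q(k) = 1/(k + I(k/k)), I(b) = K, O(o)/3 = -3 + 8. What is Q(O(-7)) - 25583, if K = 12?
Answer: -690740/27 ≈ -25583.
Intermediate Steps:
O(o) = 15 (O(o) = 3*(-3 + 8) = 3*5 = 15)
I(b) = 12
Q(k) = 1/(12 + k) (Q(k) = 1/(k + 12) = 1/(12 + k))
Q(O(-7)) - 25583 = 1/(12 + 15) - 25583 = 1/27 - 25583 = -690740/27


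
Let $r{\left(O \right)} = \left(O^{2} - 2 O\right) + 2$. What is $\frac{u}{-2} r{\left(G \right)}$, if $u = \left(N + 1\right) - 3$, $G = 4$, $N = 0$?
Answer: $10$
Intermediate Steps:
$u = -2$ ($u = \left(0 + 1\right) - 3 = 1 - 3 = -2$)
$r{\left(O \right)} = 2 + O^{2} - 2 O$
$\frac{u}{-2} r{\left(G \right)} = - \frac{2}{-2} \left(2 + 4^{2} - 8\right) = \left(-2\right) \left(- \frac{1}{2}\right) \left(2 + 16 - 8\right) = 1 \cdot 10 = 10$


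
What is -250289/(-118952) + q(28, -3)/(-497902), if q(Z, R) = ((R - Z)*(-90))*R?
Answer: 62807510959/29613219352 ≈ 2.1209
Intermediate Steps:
q(Z, R) = R*(-90*R + 90*Z) (q(Z, R) = (-90*R + 90*Z)*R = R*(-90*R + 90*Z))
-250289/(-118952) + q(28, -3)/(-497902) = -250289/(-118952) + (90*(-3)*(28 - 1*(-3)))/(-497902) = -250289*(-1/118952) + (90*(-3)*(28 + 3))*(-1/497902) = 250289/118952 + (90*(-3)*31)*(-1/497902) = 250289/118952 - 8370*(-1/497902) = 250289/118952 + 4185/248951 = 62807510959/29613219352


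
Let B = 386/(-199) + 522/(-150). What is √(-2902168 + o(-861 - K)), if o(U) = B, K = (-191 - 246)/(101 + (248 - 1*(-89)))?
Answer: I*√2873224239837/995 ≈ 1703.6*I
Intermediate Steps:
B = -26963/4975 (B = 386*(-1/199) + 522*(-1/150) = -386/199 - 87/25 = -26963/4975 ≈ -5.4197)
K = -437/438 (K = -437/(101 + (248 + 89)) = -437/(101 + 337) = -437/438 ≈ -0.99772)
o(U) = -26963/4975
√(-2902168 + o(-861 - K)) = √(-2902168 - 26963/4975) = √(-14438312763/4975) = I*√2873224239837/995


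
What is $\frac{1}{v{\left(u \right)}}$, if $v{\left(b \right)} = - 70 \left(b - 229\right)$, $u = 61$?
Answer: $\frac{1}{11760} \approx 8.5034 \cdot 10^{-5}$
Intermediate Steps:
$v{\left(b \right)} = 16030 - 70 b$ ($v{\left(b \right)} = - 70 \left(-229 + b\right) = 16030 - 70 b$)
$\frac{1}{v{\left(u \right)}} = \frac{1}{16030 - 4270} = \frac{1}{11760}$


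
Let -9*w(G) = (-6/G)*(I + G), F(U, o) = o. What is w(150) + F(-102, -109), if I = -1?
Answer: -24376/225 ≈ -108.34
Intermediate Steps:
w(G) = 2*(-1 + G)/(3*G) (w(G) = -(-6/G)*(-1 + G)/9 = -(-2)*(-1 + G)/(3*G) = 2*(-1 + G)/(3*G))
w(150) + F(-102, -109) = (⅔)*(-1 + 150)/150 - 109 = (⅔)*(1/150)*149 - 109 = 149/225 - 109 = -24376/225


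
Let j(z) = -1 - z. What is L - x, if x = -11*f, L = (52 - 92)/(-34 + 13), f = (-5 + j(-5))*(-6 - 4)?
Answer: 2350/21 ≈ 111.90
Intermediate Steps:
f = 10 (f = (-5 + (-1 - 1*(-5)))*(-6 - 4) = (-5 + (-1 + 5))*(-10) = (-5 + 4)*(-10) = -1*(-10) = 10)
L = 40/21 (L = -40/(-21) = -40*(-1/21) = 40/21 ≈ 1.9048)
x = -110 (x = -11*10 = -110)
L - x = 40/21 - 1*(-110) = 40/21 + 110 = 2350/21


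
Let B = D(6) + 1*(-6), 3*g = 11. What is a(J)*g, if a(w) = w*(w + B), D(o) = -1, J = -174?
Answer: 115478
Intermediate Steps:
g = 11/3 (g = (1/3)*11 = 11/3 ≈ 3.6667)
B = -7 (B = -1 + 1*(-6) = -1 - 6 = -7)
a(w) = w*(-7 + w) (a(w) = w*(w - 7) = w*(-7 + w))
a(J)*g = -174*(-7 - 174)*(11/3) = -174*(-181)*(11/3) = 31494*(11/3) = 115478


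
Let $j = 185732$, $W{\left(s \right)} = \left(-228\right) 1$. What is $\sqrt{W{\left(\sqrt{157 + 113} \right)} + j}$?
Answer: $4 \sqrt{11594} \approx 430.7$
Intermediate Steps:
$W{\left(s \right)} = -228$
$\sqrt{W{\left(\sqrt{157 + 113} \right)} + j} = \sqrt{-228 + 185732} = \sqrt{185504} = 4 \sqrt{11594}$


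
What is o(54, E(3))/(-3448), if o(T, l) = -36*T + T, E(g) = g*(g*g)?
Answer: 945/1724 ≈ 0.54814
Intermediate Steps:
E(g) = g³ (E(g) = g*g² = g³)
o(T, l) = -35*T
o(54, E(3))/(-3448) = -35*54/(-3448) = -1890*(-1/3448) = 945/1724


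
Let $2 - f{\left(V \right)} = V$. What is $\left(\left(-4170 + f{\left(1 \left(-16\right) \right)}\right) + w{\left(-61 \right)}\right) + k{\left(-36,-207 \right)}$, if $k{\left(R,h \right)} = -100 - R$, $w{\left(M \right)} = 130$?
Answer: $-4086$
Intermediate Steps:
$f{\left(V \right)} = 2 - V$
$\left(\left(-4170 + f{\left(1 \left(-16\right) \right)}\right) + w{\left(-61 \right)}\right) + k{\left(-36,-207 \right)} = \left(\left(-4170 - \left(-2 + 1 \left(-16\right)\right)\right) + 130\right) - 64 = \left(\left(-4170 + \left(2 - -16\right)\right) + 130\right) + \left(-100 + 36\right) = \left(\left(-4170 + \left(2 + 16\right)\right) + 130\right) - 64 = \left(\left(-4170 + 18\right) + 130\right) - 64 = \left(-4152 + 130\right) - 64 = -4022 - 64 = -4086$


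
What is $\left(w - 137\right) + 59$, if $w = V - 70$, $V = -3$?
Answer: $-151$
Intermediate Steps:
$w = -73$ ($w = -3 - 70 = -73$)
$\left(w - 137\right) + 59 = \left(-73 - 137\right) + 59 = -210 + 59 = -151$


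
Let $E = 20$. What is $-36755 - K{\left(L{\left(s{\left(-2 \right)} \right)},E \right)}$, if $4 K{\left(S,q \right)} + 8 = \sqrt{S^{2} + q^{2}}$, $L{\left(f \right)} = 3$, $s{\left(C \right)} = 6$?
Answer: $-36753 - \frac{\sqrt{409}}{4} \approx -36758.0$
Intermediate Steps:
$K{\left(S,q \right)} = -2 + \frac{\sqrt{S^{2} + q^{2}}}{4}$
$-36755 - K{\left(L{\left(s{\left(-2 \right)} \right)},E \right)} = -36755 - \left(-2 + \frac{\sqrt{3^{2} + 20^{2}}}{4}\right) = -36755 - \left(-2 + \frac{\sqrt{9 + 400}}{4}\right) = -36755 - \left(-2 + \frac{\sqrt{409}}{4}\right) = -36755 + \left(2 - \frac{\sqrt{409}}{4}\right) = -36753 - \frac{\sqrt{409}}{4}$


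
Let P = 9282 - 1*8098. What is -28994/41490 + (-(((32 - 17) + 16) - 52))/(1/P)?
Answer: 515789183/20745 ≈ 24863.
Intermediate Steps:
P = 1184 (P = 9282 - 8098 = 1184)
-28994/41490 + (-(((32 - 17) + 16) - 52))/(1/P) = -28994/41490 + (-(((32 - 17) + 16) - 52))/(1/1184) = -28994*1/41490 + (-((15 + 16) - 52))/(1/1184) = -14497/20745 - (31 - 52)*1184 = -14497/20745 - 1*(-21)*1184 = -14497/20745 + 21*1184 = -14497/20745 + 24864 = 515789183/20745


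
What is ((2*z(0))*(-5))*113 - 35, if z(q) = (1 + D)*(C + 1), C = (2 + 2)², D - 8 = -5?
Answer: -76875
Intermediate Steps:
D = 3 (D = 8 - 5 = 3)
C = 16 (C = 4² = 16)
z(q) = 68 (z(q) = (1 + 3)*(16 + 1) = 4*17 = 68)
((2*z(0))*(-5))*113 - 35 = ((2*68)*(-5))*113 - 35 = (136*(-5))*113 - 35 = -680*113 - 35 = -76840 - 35 = -76875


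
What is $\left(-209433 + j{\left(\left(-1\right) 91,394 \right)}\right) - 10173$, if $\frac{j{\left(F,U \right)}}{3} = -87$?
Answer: $-219867$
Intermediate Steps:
$j{\left(F,U \right)} = -261$ ($j{\left(F,U \right)} = 3 \left(-87\right) = -261$)
$\left(-209433 + j{\left(\left(-1\right) 91,394 \right)}\right) - 10173 = \left(-209433 - 261\right) - 10173 = -209694 + \left(-128384 + 118211\right) = -209694 - 10173 = -219867$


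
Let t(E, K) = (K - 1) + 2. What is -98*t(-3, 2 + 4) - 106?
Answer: -792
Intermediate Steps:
t(E, K) = 1 + K (t(E, K) = (-1 + K) + 2 = 1 + K)
-98*t(-3, 2 + 4) - 106 = -98*(1 + (2 + 4)) - 106 = -98*(1 + 6) - 106 = -98*7 - 106 = -686 - 106 = -792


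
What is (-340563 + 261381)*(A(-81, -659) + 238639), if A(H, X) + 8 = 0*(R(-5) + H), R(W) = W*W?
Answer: -18895279842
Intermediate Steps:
R(W) = W²
A(H, X) = -8 (A(H, X) = -8 + 0*((-5)² + H) = -8 + 0*(25 + H) = -8 + 0 = -8)
(-340563 + 261381)*(A(-81, -659) + 238639) = (-340563 + 261381)*(-8 + 238639) = -79182*238631 = -18895279842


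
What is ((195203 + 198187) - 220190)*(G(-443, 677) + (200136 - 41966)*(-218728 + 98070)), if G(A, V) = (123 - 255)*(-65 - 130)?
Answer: -3305426760784000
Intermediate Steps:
G(A, V) = 25740 (G(A, V) = -132*(-195) = 25740)
((195203 + 198187) - 220190)*(G(-443, 677) + (200136 - 41966)*(-218728 + 98070)) = ((195203 + 198187) - 220190)*(25740 + (200136 - 41966)*(-218728 + 98070)) = (393390 - 220190)*(25740 + 158170*(-120658)) = 173200*(25740 - 19084475860) = 173200*(-19084450120) = -3305426760784000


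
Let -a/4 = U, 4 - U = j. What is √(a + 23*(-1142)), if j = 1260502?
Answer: √5015726 ≈ 2239.6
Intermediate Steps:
U = -1260498 (U = 4 - 1*1260502 = 4 - 1260502 = -1260498)
a = 5041992 (a = -4*(-1260498) = 5041992)
√(a + 23*(-1142)) = √(5041992 + 23*(-1142)) = √(5041992 - 26266) = √5015726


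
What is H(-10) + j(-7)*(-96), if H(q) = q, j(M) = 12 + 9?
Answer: -2026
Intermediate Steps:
j(M) = 21
H(-10) + j(-7)*(-96) = -10 + 21*(-96) = -10 - 2016 = -2026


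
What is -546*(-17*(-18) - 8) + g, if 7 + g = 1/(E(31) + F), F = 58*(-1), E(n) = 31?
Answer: -4393306/27 ≈ -1.6272e+5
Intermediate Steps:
F = -58
g = -190/27 (g = -7 + 1/(31 - 58) = -7 + 1/(-27) = -7 - 1/27 = -190/27 ≈ -7.0370)
-546*(-17*(-18) - 8) + g = -546*(-17*(-18) - 8) - 190/27 = -546*(306 - 8) - 190/27 = -546*298 - 190/27 = -162708 - 190/27 = -4393306/27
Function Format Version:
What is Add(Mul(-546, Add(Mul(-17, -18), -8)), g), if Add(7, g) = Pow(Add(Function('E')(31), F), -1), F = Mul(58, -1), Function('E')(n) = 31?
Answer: Rational(-4393306, 27) ≈ -1.6272e+5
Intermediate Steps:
F = -58
g = Rational(-190, 27) (g = Add(-7, Pow(Add(31, -58), -1)) = Add(-7, Pow(-27, -1)) = Add(-7, Rational(-1, 27)) = Rational(-190, 27) ≈ -7.0370)
Add(Mul(-546, Add(Mul(-17, -18), -8)), g) = Add(Mul(-546, Add(Mul(-17, -18), -8)), Rational(-190, 27)) = Add(Mul(-546, Add(306, -8)), Rational(-190, 27)) = Add(Mul(-546, 298), Rational(-190, 27)) = Add(-162708, Rational(-190, 27)) = Rational(-4393306, 27)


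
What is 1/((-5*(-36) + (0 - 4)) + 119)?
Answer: 1/295 ≈ 0.0033898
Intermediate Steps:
1/((-5*(-36) + (0 - 4)) + 119) = 1/((180 - 4) + 119) = 1/(176 + 119) = 1/295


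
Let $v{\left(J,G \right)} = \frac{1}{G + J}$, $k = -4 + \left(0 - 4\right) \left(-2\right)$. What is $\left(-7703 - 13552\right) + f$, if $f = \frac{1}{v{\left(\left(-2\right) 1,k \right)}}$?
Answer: $-21253$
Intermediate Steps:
$k = 4$ ($k = -4 + \left(0 - 4\right) \left(-2\right) = -4 - -8 = -4 + 8 = 4$)
$f = 2$ ($f = \frac{1}{\frac{1}{4 - 2}} = \frac{1}{\frac{1}{2}} = 2$)
$\left(-7703 - 13552\right) + f = \left(-7703 - 13552\right) + 2 = -21255 + 2 = -21253$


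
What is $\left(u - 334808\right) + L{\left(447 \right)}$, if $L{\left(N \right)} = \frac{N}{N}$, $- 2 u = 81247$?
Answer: $- \frac{750861}{2} \approx -3.7543 \cdot 10^{5}$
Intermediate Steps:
$u = - \frac{81247}{2}$ ($u = \left(- \frac{1}{2}\right) 81247 = - \frac{81247}{2} \approx -40624.0$)
$L{\left(N \right)} = 1$
$\left(u - 334808\right) + L{\left(447 \right)} = \left(- \frac{81247}{2} - 334808\right) + 1 = - \frac{750863}{2} + 1 = - \frac{750861}{2}$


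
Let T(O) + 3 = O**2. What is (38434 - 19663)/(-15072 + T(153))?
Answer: 6257/2778 ≈ 2.2523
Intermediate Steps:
T(O) = -3 + O**2
(38434 - 19663)/(-15072 + T(153)) = (38434 - 19663)/(-15072 + (-3 + 153**2)) = 18771/(-15072 + (-3 + 23409)) = 18771/(-15072 + 23406) = 18771/8334 = 18771*(1/8334) = 6257/2778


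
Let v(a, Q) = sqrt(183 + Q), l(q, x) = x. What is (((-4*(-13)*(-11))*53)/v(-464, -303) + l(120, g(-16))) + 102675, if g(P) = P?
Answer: 102659 + 7579*I*sqrt(30)/15 ≈ 1.0266e+5 + 2767.5*I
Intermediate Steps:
(((-4*(-13)*(-11))*53)/v(-464, -303) + l(120, g(-16))) + 102675 = (((-4*(-13)*(-11))*53)/(sqrt(183 - 303)) - 16) + 102675 = (((52*(-11))*53)/(sqrt(-120)) - 16) + 102675 = ((-572*53)/((2*I*sqrt(30))) - 16) + 102675 = (-(-7579)*I*sqrt(30)/15 - 16) + 102675 = (7579*I*sqrt(30)/15 - 16) + 102675 = (-16 + 7579*I*sqrt(30)/15) + 102675 = 102659 + 7579*I*sqrt(30)/15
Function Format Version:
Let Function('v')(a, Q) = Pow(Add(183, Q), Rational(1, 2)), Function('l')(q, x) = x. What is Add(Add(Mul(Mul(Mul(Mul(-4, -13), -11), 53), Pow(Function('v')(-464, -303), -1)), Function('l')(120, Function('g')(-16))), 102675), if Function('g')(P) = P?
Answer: Add(102659, Mul(Rational(7579, 15), I, Pow(30, Rational(1, 2)))) ≈ Add(1.0266e+5, Mul(2767.5, I))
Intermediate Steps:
Add(Add(Mul(Mul(Mul(Mul(-4, -13), -11), 53), Pow(Function('v')(-464, -303), -1)), Function('l')(120, Function('g')(-16))), 102675) = Add(Add(Mul(Mul(Mul(Mul(-4, -13), -11), 53), Pow(Pow(Add(183, -303), Rational(1, 2)), -1)), -16), 102675) = Add(Add(Mul(Mul(Mul(52, -11), 53), Pow(Pow(-120, Rational(1, 2)), -1)), -16), 102675) = Add(Add(Mul(Mul(-572, 53), Pow(Mul(2, I, Pow(30, Rational(1, 2))), -1)), -16), 102675) = Add(Add(Mul(-30316, Mul(Rational(-1, 60), I, Pow(30, Rational(1, 2)))), -16), 102675) = Add(Add(Mul(Rational(7579, 15), I, Pow(30, Rational(1, 2))), -16), 102675) = Add(Add(-16, Mul(Rational(7579, 15), I, Pow(30, Rational(1, 2)))), 102675) = Add(102659, Mul(Rational(7579, 15), I, Pow(30, Rational(1, 2))))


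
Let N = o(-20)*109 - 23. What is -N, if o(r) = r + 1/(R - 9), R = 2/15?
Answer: 294634/133 ≈ 2215.3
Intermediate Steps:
R = 2/15 (R = 2*(1/15) = 2/15 ≈ 0.13333)
o(r) = -15/133 + r (o(r) = r + 1/(2/15 - 9) = r + 1/(-133/15) = r - 15/133 = -15/133 + r)
N = -294634/133 (N = (-15/133 - 20)*109 - 23 = -2675/133*109 - 23 = -291575/133 - 23 = -294634/133 ≈ -2215.3)
-N = -1*(-294634/133) = 294634/133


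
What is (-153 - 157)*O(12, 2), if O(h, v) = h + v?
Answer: -4340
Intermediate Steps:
(-153 - 157)*O(12, 2) = (-153 - 157)*(12 + 2) = -310*14 = -4340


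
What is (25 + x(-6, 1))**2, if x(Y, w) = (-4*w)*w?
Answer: 441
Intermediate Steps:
x(Y, w) = -4*w**2
(25 + x(-6, 1))**2 = (25 - 4*1**2)**2 = (25 - 4*1)**2 = (25 - 4)**2 = 21**2 = 441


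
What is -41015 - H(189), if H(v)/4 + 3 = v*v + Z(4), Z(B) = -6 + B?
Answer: -183879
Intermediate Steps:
H(v) = -20 + 4*v² (H(v) = -12 + 4*(v*v + (-6 + 4)) = -12 + 4*(v² - 2) = -12 + 4*(-2 + v²) = -12 + (-8 + 4*v²) = -20 + 4*v²)
-41015 - H(189) = -41015 - (-20 + 4*189²) = -41015 - (-20 + 4*35721) = -41015 - (-20 + 142884) = -41015 - 1*142864 = -41015 - 142864 = -183879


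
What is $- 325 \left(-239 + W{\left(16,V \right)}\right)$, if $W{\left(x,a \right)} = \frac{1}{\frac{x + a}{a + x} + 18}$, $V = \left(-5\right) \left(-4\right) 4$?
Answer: $\frac{1475500}{19} \approx 77658.0$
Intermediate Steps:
$V = 80$ ($V = 20 \cdot 4 = 80$)
$W{\left(x,a \right)} = \frac{1}{19}$ ($W{\left(x,a \right)} = \frac{1}{\frac{a + x}{a + x} + 18} = \frac{1}{1 + 18} = \frac{1}{19}$)
$- 325 \left(-239 + W{\left(16,V \right)}\right) = - 325 \left(-239 + \frac{1}{19}\right) = \left(-325\right) \left(- \frac{4540}{19}\right) = \frac{1475500}{19}$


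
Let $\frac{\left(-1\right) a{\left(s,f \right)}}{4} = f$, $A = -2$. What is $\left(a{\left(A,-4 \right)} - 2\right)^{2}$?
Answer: $196$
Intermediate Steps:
$a{\left(s,f \right)} = - 4 f$
$\left(a{\left(A,-4 \right)} - 2\right)^{2} = \left(\left(-4\right) \left(-4\right) - 2\right)^{2} = \left(16 - 2\right)^{2} = 14^{2} = 196$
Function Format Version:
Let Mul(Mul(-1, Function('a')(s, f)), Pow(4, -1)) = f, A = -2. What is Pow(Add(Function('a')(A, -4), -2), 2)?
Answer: 196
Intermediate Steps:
Function('a')(s, f) = Mul(-4, f)
Pow(Add(Function('a')(A, -4), -2), 2) = Pow(Add(Mul(-4, -4), -2), 2) = Pow(Add(16, -2), 2) = Pow(14, 2) = 196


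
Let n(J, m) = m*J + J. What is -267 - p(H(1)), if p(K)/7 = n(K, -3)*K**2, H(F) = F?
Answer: -253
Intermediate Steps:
n(J, m) = J + J*m (n(J, m) = J*m + J = J + J*m)
p(K) = -14*K**3 (p(K) = 7*((K*(1 - 3))*K**2) = 7*((K*(-2))*K**2) = 7*((-2*K)*K**2) = 7*(-2*K**3) = -14*K**3)
-267 - p(H(1)) = -267 - (-14)*1**3 = -267 - (-14) = -267 - 1*(-14) = -267 + 14 = -253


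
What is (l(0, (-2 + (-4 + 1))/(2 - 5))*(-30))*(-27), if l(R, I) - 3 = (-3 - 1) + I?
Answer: 540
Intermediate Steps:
l(R, I) = -1 + I (l(R, I) = 3 + ((-3 - 1) + I) = 3 + (-4 + I) = -1 + I)
(l(0, (-2 + (-4 + 1))/(2 - 5))*(-30))*(-27) = ((-1 + (-2 + (-4 + 1))/(2 - 5))*(-30))*(-27) = ((-1 + (-2 - 3)/(-3))*(-30))*(-27) = ((-1 - 5*(-1/3))*(-30))*(-27) = ((-1 + 5/3)*(-30))*(-27) = ((2/3)*(-30))*(-27) = -20*(-27) = 540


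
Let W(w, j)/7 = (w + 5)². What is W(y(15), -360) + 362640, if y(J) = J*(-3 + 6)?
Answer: 380140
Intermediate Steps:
y(J) = 3*J (y(J) = J*3 = 3*J)
W(w, j) = 7*(5 + w)² (W(w, j) = 7*(w + 5)² = 7*(5 + w)²)
W(y(15), -360) + 362640 = 7*(5 + 3*15)² + 362640 = 7*(5 + 45)² + 362640 = 7*50² + 362640 = 7*2500 + 362640 = 17500 + 362640 = 380140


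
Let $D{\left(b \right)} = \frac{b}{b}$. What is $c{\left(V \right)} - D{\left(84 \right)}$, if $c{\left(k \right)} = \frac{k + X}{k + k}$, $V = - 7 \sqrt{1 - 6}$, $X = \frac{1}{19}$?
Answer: $- \frac{1}{2} + \frac{i \sqrt{5}}{1330} \approx -0.5 + 0.0016813 i$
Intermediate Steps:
$X = \frac{1}{19} \approx 0.052632$
$D{\left(b \right)} = 1$
$V = - 7 i \sqrt{5}$ ($V = - 7 \sqrt{-5} = - 7 i \sqrt{5} \approx - 15.652 i$)
$c{\left(k \right)} = \frac{\frac{1}{19} + k}{2 k}$ ($c{\left(k \right)} = \frac{k + \frac{1}{19}}{k + k} = \frac{\frac{1}{19} + k}{2 k}$)
$c{\left(V \right)} - D{\left(84 \right)} = \frac{1 + 19 \left(- 7 i \sqrt{5}\right)}{38 \left(- 7 i \sqrt{5}\right)} - 1 = \frac{\frac{i \sqrt{5}}{35} \left(1 - 133 i \sqrt{5}\right)}{38} - 1 = \frac{i \sqrt{5} \left(1 - 133 i \sqrt{5}\right)}{1330} - 1 = -1 + \frac{i \sqrt{5} \left(1 - 133 i \sqrt{5}\right)}{1330}$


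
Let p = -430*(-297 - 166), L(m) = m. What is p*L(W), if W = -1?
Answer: -199090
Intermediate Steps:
p = 199090 (p = -430*(-463) = 199090)
p*L(W) = 199090*(-1) = -199090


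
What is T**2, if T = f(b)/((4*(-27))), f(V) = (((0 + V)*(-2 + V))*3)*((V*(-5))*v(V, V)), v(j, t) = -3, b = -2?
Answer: 400/9 ≈ 44.444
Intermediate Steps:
f(V) = 45*V**2*(-2 + V) (f(V) = (((0 + V)*(-2 + V))*3)*((V*(-5))*(-3)) = ((V*(-2 + V))*3)*(-5*V*(-3)) = (3*V*(-2 + V))*(15*V) = 45*V**2*(-2 + V))
T = 20/3 (T = (45*(-2)**2*(-2 - 2))/((4*(-27))) = (45*4*(-4))/(-108) = -720*(-1/108) = 20/3 ≈ 6.6667)
T**2 = (20/3)**2 = 400/9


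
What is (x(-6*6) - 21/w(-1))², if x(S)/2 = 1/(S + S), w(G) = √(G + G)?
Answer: (1 - 378*I*√2)²/1296 ≈ -220.5 - 0.82496*I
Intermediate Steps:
w(G) = √2*√G (w(G) = √(2*G) = √2*√G)
x(S) = 1/S (x(S) = 2/(S + S) = 2/((2*S)) = 2*(1/(2*S)) = 1/S)
(x(-6*6) - 21/w(-1))² = (1/(-6*6) - 21*(-I*√2/2))² = (1/(-36) - 21*(-I*√2/2))² = (-1/36 - 21*(-I*√2/2))² = (-1/36 - (-21)*I*√2/2)² = (-1/36 + 21*I*√2/2)²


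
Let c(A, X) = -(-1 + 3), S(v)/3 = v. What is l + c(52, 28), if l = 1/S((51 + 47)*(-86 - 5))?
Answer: -53509/26754 ≈ -2.0000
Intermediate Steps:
S(v) = 3*v
c(A, X) = -2 (c(A, X) = -1*2 = -2)
l = -1/26754 (l = 1/(3*((51 + 47)*(-86 - 5))) = 1/(3*(98*(-91))) = 1/(3*(-8918)) = 1/(-26754) = -1/26754 ≈ -3.7378e-5)
l + c(52, 28) = -1/26754 - 2 = -53509/26754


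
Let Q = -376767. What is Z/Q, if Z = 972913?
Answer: -972913/376767 ≈ -2.5823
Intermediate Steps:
Z/Q = 972913/(-376767) = 972913*(-1/376767) = -972913/376767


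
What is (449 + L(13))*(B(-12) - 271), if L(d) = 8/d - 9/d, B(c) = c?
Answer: -1651588/13 ≈ -1.2705e+5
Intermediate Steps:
L(d) = -1/d
(449 + L(13))*(B(-12) - 271) = (449 - 1/13)*(-12 - 271) = (449 - 1*1/13)*(-283) = (449 - 1/13)*(-283) = (5836/13)*(-283) = -1651588/13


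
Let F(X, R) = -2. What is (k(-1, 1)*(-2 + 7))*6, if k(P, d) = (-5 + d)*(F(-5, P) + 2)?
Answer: 0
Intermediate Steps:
k(P, d) = 0 (k(P, d) = (-5 + d)*(-2 + 2) = (-5 + d)*0 = 0)
(k(-1, 1)*(-2 + 7))*6 = (0*(-2 + 7))*6 = (0*5)*6 = 0*6 = 0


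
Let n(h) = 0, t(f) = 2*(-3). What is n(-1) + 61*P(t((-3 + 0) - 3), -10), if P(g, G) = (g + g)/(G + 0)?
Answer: 366/5 ≈ 73.200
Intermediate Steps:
t(f) = -6
P(g, G) = 2*g/G (P(g, G) = (2*g)/G = 2*g/G)
n(-1) + 61*P(t((-3 + 0) - 3), -10) = 0 + 61*(2*(-6)/(-10)) = 0 + 61*(2*(-6)*(-⅒)) = 0 + 61*(6/5) = 0 + 366/5 = 366/5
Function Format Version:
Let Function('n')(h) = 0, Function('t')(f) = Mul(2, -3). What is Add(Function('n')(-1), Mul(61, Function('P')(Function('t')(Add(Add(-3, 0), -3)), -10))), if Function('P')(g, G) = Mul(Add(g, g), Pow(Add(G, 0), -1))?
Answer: Rational(366, 5) ≈ 73.200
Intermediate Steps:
Function('t')(f) = -6
Function('P')(g, G) = Mul(2, g, Pow(G, -1)) (Function('P')(g, G) = Mul(Mul(2, g), Pow(G, -1)) = Mul(2, g, Pow(G, -1)))
Add(Function('n')(-1), Mul(61, Function('P')(Function('t')(Add(Add(-3, 0), -3)), -10))) = Add(0, Mul(61, Mul(2, -6, Pow(-10, -1)))) = Add(0, Mul(61, Mul(2, -6, Rational(-1, 10)))) = Add(0, Mul(61, Rational(6, 5))) = Add(0, Rational(366, 5)) = Rational(366, 5)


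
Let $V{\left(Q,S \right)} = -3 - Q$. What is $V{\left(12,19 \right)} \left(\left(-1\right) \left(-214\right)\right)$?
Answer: $-3210$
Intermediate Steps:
$V{\left(12,19 \right)} \left(\left(-1\right) \left(-214\right)\right) = \left(-3 - 12\right) \left(\left(-1\right) \left(-214\right)\right) = \left(-3 - 12\right) 214 = \left(-15\right) 214 = -3210$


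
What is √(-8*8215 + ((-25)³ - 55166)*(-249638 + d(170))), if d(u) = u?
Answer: 2*√4415005867 ≈ 1.3289e+5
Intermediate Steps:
√(-8*8215 + ((-25)³ - 55166)*(-249638 + d(170))) = √(-8*8215 + ((-25)³ - 55166)*(-249638 + 170)) = √(-65720 + (-15625 - 55166)*(-249468)) = √(-65720 - 70791*(-249468)) = √(-65720 + 17660089188) = √17660023468 = 2*√4415005867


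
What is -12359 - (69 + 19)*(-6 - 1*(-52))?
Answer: -16407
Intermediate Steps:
-12359 - (69 + 19)*(-6 - 1*(-52)) = -12359 - 88*(-6 + 52) = -12359 - 88*46 = -12359 - 1*4048 = -12359 - 4048 = -16407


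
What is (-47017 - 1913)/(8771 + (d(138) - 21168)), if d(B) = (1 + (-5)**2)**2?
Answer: 16310/3907 ≈ 4.1746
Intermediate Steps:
d(B) = 676 (d(B) = (1 + 25)**2 = 26**2 = 676)
(-47017 - 1913)/(8771 + (d(138) - 21168)) = (-47017 - 1913)/(8771 + (676 - 21168)) = -48930/(8771 - 20492) = -48930/(-11721) = -48930*(-1/11721) = 16310/3907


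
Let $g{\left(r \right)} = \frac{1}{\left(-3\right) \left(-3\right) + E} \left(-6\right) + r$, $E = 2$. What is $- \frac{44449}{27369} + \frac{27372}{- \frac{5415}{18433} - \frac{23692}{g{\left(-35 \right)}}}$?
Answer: $\frac{5185877023089985}{131418924173739} \approx 39.461$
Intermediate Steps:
$g{\left(r \right)} = - \frac{6}{11} + r$ ($g{\left(r \right)} = \frac{1}{\left(-3\right) \left(-3\right) + 2} \left(-6\right) + r = \frac{1}{9 + 2} \left(-6\right) + r = \frac{1}{11} \left(-6\right) + r = - \frac{6}{11} + r$)
$- \frac{44449}{27369} + \frac{27372}{- \frac{5415}{18433} - \frac{23692}{g{\left(-35 \right)}}} = - \frac{44449}{27369} + \frac{27372}{- \frac{5415}{18433} - \frac{23692}{- \frac{6}{11} - 35}} = \left(-44449\right) \frac{1}{27369} + \frac{27372}{\left(-5415\right) \frac{1}{18433} - \frac{23692}{- \frac{391}{11}}} = - \frac{44449}{27369} + \frac{27372}{- \frac{5415}{18433} - - \frac{260612}{391}} = - \frac{44449}{27369} + \frac{27372}{- \frac{5415}{18433} + \frac{260612}{391}} = - \frac{44449}{27369} + \frac{27372}{\frac{4801743731}{7207303}} = - \frac{44449}{27369} + 27372 \cdot \frac{7207303}{4801743731} = - \frac{44449}{27369} + \frac{197278297716}{4801743731} = \frac{5185877023089985}{131418924173739}$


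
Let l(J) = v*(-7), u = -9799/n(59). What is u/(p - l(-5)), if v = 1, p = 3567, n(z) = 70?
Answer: -9799/250180 ≈ -0.039168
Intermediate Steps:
u = -9799/70 ≈ -139.99
l(J) = -7 (l(J) = 1*(-7) = -7)
u/(p - l(-5)) = -9799/(70*(3567 - 1*(-7))) = -9799/(70*(3567 + 7)) = -9799/70/3574 = -9799/70*1/3574 = -9799/250180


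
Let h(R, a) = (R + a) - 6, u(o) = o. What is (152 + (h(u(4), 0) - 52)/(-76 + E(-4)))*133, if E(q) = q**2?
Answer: 203357/10 ≈ 20336.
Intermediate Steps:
h(R, a) = -6 + R + a
(152 + (h(u(4), 0) - 52)/(-76 + E(-4)))*133 = (152 + ((-6 + 4 + 0) - 52)/(-76 + (-4)**2))*133 = (152 + (-2 - 52)/(-76 + 16))*133 = (152 - 54/(-60))*133 = (152 - 54*(-1/60))*133 = (152 + 9/10)*133 = (1529/10)*133 = 203357/10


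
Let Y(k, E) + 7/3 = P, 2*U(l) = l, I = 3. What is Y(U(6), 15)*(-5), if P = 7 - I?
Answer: -25/3 ≈ -8.3333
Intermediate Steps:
U(l) = l/2
P = 4 (P = 7 - 1*3 = 7 - 3 = 4)
Y(k, E) = 5/3 (Y(k, E) = -7/3 + 4 = 5/3)
Y(U(6), 15)*(-5) = (5/3)*(-5) = -25/3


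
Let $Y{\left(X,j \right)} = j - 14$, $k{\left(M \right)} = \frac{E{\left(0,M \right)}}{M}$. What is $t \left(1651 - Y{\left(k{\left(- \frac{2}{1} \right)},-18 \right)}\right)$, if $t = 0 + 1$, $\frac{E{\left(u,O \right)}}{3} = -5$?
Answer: $1683$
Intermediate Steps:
$E{\left(u,O \right)} = -15$ ($E{\left(u,O \right)} = 3 \left(-5\right) = -15$)
$k{\left(M \right)} = - \frac{15}{M}$
$t = 1$
$Y{\left(X,j \right)} = -14 + j$
$t \left(1651 - Y{\left(k{\left(- \frac{2}{1} \right)},-18 \right)}\right) = 1 \left(1651 - \left(-14 - 18\right)\right) = 1 \left(1651 - -32\right) = 1 \left(1651 + 32\right) = 1 \cdot 1683 = 1683$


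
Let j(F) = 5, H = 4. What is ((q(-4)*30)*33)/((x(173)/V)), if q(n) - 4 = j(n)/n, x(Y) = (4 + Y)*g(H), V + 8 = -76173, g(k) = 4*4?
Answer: -138268515/1888 ≈ -73236.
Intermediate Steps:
g(k) = 16
V = -76181 (V = -8 - 76173 = -76181)
x(Y) = 64 + 16*Y (x(Y) = (4 + Y)*16 = 64 + 16*Y)
q(n) = 4 + 5/n
((q(-4)*30)*33)/((x(173)/V)) = (((4 + 5/(-4))*30)*33)/(((64 + 16*173)/(-76181))) = (((4 + 5*(-¼))*30)*33)/(((64 + 2768)*(-1/76181))) = (((4 - 5/4)*30)*33)/((2832*(-1/76181))) = (((11/4)*30)*33)/(-2832/76181) = ((165/2)*33)*(-76181/2832) = (5445/2)*(-76181/2832) = -138268515/1888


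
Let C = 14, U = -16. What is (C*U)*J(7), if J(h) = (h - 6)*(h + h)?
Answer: -3136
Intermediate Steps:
J(h) = 2*h*(-6 + h) (J(h) = (-6 + h)*(2*h) = 2*h*(-6 + h))
(C*U)*J(7) = (14*(-16))*(2*7*(-6 + 7)) = -448*7 = -224*14 = -3136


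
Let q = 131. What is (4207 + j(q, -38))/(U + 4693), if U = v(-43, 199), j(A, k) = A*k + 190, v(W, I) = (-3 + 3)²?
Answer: -581/4693 ≈ -0.12380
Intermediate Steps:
v(W, I) = 0 (v(W, I) = 0² = 0)
j(A, k) = 190 + A*k
U = 0
(4207 + j(q, -38))/(U + 4693) = (4207 + (190 + 131*(-38)))/(0 + 4693) = (4207 + (190 - 4978))/4693 = (4207 - 4788)*(1/4693) = -581*1/4693 = -581/4693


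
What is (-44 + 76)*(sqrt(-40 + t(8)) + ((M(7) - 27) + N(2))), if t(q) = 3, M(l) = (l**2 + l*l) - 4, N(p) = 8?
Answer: 2400 + 32*I*sqrt(37) ≈ 2400.0 + 194.65*I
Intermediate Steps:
M(l) = -4 + 2*l**2 (M(l) = (l**2 + l**2) - 4 = 2*l**2 - 4 = -4 + 2*l**2)
(-44 + 76)*(sqrt(-40 + t(8)) + ((M(7) - 27) + N(2))) = (-44 + 76)*(sqrt(-40 + 3) + (((-4 + 2*7**2) - 27) + 8)) = 32*(sqrt(-37) + (((-4 + 2*49) - 27) + 8)) = 32*(I*sqrt(37) + (((-4 + 98) - 27) + 8)) = 32*(I*sqrt(37) + ((94 - 27) + 8)) = 32*(I*sqrt(37) + (67 + 8)) = 32*(I*sqrt(37) + 75) = 32*(75 + I*sqrt(37)) = 2400 + 32*I*sqrt(37)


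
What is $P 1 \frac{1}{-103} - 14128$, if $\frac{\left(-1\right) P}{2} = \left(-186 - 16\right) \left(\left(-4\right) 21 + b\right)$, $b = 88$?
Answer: $- \frac{1456800}{103} \approx -14144.0$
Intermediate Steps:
$P = 1616$ ($P = - 2 \left(-186 - 16\right) \left(\left(-4\right) 21 + 88\right) = - 2 \left(-186 - 16\right) \left(-84 + 88\right) = - 2 \left(\left(-202\right) 4\right) = \left(-2\right) \left(-808\right) = 1616$)
$P 1 \frac{1}{-103} - 14128 = 1616 \cdot 1 \frac{1}{-103} - 14128 = 1616 \cdot 1 \left(- \frac{1}{103}\right) - 14128 = 1616 \left(- \frac{1}{103}\right) - 14128 = - \frac{1616}{103} - 14128 = - \frac{1456800}{103}$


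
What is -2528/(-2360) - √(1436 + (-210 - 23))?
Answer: 316/295 - √1203 ≈ -33.613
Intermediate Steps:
-2528/(-2360) - √(1436 + (-210 - 23)) = -2528*(-1/2360) - √(1436 - 233) = 316/295 - √1203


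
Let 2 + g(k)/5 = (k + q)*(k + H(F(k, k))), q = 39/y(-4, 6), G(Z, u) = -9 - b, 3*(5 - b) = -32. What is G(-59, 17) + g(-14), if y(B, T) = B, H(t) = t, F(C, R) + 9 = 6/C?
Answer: 57697/21 ≈ 2747.5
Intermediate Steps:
F(C, R) = -9 + 6/C
b = 47/3 (b = 5 - 1/3*(-32) = 5 + 32/3 = 47/3 ≈ 15.667)
G(Z, u) = -74/3 (G(Z, u) = -9 - 1*47/3 = -9 - 47/3 = -74/3)
q = -39/4 (q = 39/(-4) = 39*(-1/4) = -39/4 ≈ -9.7500)
g(k) = -10 + 5*(-39/4 + k)*(-9 + k + 6/k) (g(k) = -10 + 5*((k - 39/4)*(k + (-9 + 6/k))) = -10 + 5*((-39/4 + k)*(-9 + k + 6/k)) = -10 + 5*(-39/4 + k)*(-9 + k + 6/k))
G(-59, 17) + g(-14) = -74/3 + (5/4)*(-234 - 14*(367 - 75*(-14) + 4*(-14)**2))/(-14) = -74/3 + (5/4)*(-1/14)*(-234 - 14*(367 + 1050 + 4*196)) = -74/3 + (5/4)*(-1/14)*(-234 - 14*(367 + 1050 + 784)) = -74/3 + (5/4)*(-1/14)*(-234 - 14*2201) = -74/3 + (5/4)*(-1/14)*(-234 - 30814) = -74/3 + (5/4)*(-1/14)*(-31048) = -74/3 + 19405/7 = 57697/21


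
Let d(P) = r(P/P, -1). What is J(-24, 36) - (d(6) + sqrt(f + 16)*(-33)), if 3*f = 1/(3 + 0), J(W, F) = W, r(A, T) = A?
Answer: -25 + 11*sqrt(145) ≈ 107.46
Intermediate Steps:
d(P) = 1 (d(P) = P/P = 1)
f = 1/9 (f = 1/(3*(3 + 0)) = (1/3)/3 = (1/3)*(1/3) = 1/9 ≈ 0.11111)
J(-24, 36) - (d(6) + sqrt(f + 16)*(-33)) = -24 - (1 + sqrt(1/9 + 16)*(-33)) = -24 - (1 + sqrt(145/9)*(-33)) = -24 - (1 + (sqrt(145)/3)*(-33)) = -24 - (1 - 11*sqrt(145)) = -24 + (-1 + 11*sqrt(145)) = -25 + 11*sqrt(145)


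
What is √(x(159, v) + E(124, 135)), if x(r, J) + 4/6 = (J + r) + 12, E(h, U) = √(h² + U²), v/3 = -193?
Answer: √(-3678 + 9*√33601)/3 ≈ 15.012*I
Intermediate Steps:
v = -579 (v = 3*(-193) = -579)
E(h, U) = √(U² + h²)
x(r, J) = 34/3 + J + r (x(r, J) = -⅔ + ((J + r) + 12) = -⅔ + (12 + J + r) = 34/3 + J + r)
√(x(159, v) + E(124, 135)) = √((34/3 - 579 + 159) + √(135² + 124²)) = √(-1226/3 + √(18225 + 15376)) = √(-1226/3 + √33601)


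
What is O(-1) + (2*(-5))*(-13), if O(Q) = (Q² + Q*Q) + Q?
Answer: 131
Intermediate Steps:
O(Q) = Q + 2*Q² (O(Q) = (Q² + Q²) + Q = 2*Q² + Q = Q + 2*Q²)
O(-1) + (2*(-5))*(-13) = -(1 + 2*(-1)) + (2*(-5))*(-13) = -(1 - 2) - 10*(-13) = -1*(-1) + 130 = 1 + 130 = 131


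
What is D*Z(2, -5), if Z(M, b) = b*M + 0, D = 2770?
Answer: -27700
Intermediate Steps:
Z(M, b) = M*b (Z(M, b) = M*b + 0 = M*b)
D*Z(2, -5) = 2770*(2*(-5)) = 2770*(-10) = -27700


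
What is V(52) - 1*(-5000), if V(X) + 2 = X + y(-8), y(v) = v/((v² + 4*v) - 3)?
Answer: 146442/29 ≈ 5049.7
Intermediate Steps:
y(v) = v/(-3 + v² + 4*v)
V(X) = -66/29 + X (V(X) = -2 + (X - 8/(-3 + (-8)² + 4*(-8))) = -2 + (X - 8/(-3 + 64 - 32)) = -2 + (X - 8/29) = -2 + (-8/29 + X) = -66/29 + X)
V(52) - 1*(-5000) = (-66/29 + 52) - 1*(-5000) = 1442/29 + 5000 = 146442/29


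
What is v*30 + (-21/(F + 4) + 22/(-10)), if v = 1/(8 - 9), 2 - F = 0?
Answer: -357/10 ≈ -35.700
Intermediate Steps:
F = 2 (F = 2 - 1*0 = 2 + 0 = 2)
v = -1 (v = 1/(-1) = -1)
v*30 + (-21/(F + 4) + 22/(-10)) = -1*30 + (-21/(2 + 4) + 22/(-10)) = -30 + (-21/6 + 22*(-⅒)) = -30 + (-21*⅙ - 11/5) = -30 + (-7/2 - 11/5) = -30 - 57/10 = -357/10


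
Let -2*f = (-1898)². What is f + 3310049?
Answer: 1508847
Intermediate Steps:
f = -1801202 (f = -½*(-1898)² = -½*3602404 = -1801202)
f + 3310049 = -1801202 + 3310049 = 1508847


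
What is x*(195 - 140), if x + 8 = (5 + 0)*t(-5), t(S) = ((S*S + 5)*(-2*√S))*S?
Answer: -440 + 82500*I*√5 ≈ -440.0 + 1.8448e+5*I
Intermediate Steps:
t(S) = -2*S^(3/2)*(5 + S²) (t(S) = ((S² + 5)*(-2*√S))*S = ((5 + S²)*(-2*√S))*S = (-2*√S*(5 + S²))*S = -2*S^(3/2)*(5 + S²))
x = -8 + 1500*I*√5 (x = -8 + (5 + 0)*(2*(-5)^(3/2)*(-5 - 1*(-5)²)) = -8 + 5*(2*(-5*I*√5)*(-5 - 1*25)) = -8 + 5*(2*(-5*I*√5)*(-5 - 25)) = -8 + 5*(2*(-5*I*√5)*(-30)) = -8 + 5*(300*I*√5) = -8 + 1500*I*√5 ≈ -8.0 + 3354.1*I)
x*(195 - 140) = (-8 + 1500*I*√5)*(195 - 140) = (-8 + 1500*I*√5)*55 = -440 + 82500*I*√5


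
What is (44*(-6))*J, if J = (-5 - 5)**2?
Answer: -26400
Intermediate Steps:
J = 100 (J = (-10)**2 = 100)
(44*(-6))*J = (44*(-6))*100 = -264*100 = -26400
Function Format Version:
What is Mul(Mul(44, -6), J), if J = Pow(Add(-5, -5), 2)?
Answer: -26400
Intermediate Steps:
J = 100 (J = Pow(-10, 2) = 100)
Mul(Mul(44, -6), J) = Mul(Mul(44, -6), 100) = Mul(-264, 100) = -26400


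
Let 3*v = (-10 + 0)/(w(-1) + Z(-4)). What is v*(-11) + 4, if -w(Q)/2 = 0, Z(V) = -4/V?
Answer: 122/3 ≈ 40.667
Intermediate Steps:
w(Q) = 0 (w(Q) = -2*0 = 0)
v = -10/3 (v = ((-10 + 0)/(0 - 4/(-4)))/3 = (-10/(0 - 4*(-¼)))/3 = (-10/(0 + 1))/3 = (-10/1)/3 = (-10*1)/3 = (⅓)*(-10) = -10/3 ≈ -3.3333)
v*(-11) + 4 = -10/3*(-11) + 4 = 110/3 + 4 = 122/3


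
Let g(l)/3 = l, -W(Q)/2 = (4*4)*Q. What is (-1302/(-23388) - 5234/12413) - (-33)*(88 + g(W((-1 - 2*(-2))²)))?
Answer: -1239083169903/48385874 ≈ -25608.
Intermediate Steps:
W(Q) = -32*Q (W(Q) = -2*4*4*Q = -32*Q)
g(l) = 3*l
(-1302/(-23388) - 5234/12413) - (-33)*(88 + g(W((-1 - 2*(-2))²))) = (-1302/(-23388) - 5234/12413) - (-33)*(88 + 3*(-32*(-1 - 2*(-2))²)) = (-1302*(-1/23388) - 5234*1/12413) - (-33)*(88 + 3*(-32*(-1 + 4)²)) = (217/3898 - 5234/12413) - (-33)*(88 + 3*(-32*3²)) = -17708511/48385874 - (-33)*(88 + 3*(-32*9)) = -17708511/48385874 - (-33)*(88 + 3*(-288)) = -17708511/48385874 - (-33)*(88 - 864) = -17708511/48385874 - (-33)*(-776) = -17708511/48385874 - 1*25608 = -17708511/48385874 - 25608 = -1239083169903/48385874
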